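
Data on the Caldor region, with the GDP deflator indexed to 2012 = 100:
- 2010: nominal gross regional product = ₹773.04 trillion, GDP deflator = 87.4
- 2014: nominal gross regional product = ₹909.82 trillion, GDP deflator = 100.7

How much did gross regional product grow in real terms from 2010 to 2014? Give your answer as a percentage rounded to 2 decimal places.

2.15%

Deflate each year: 2010 → 773.04/0.874 = 884.49; 2014 → 909.82/1.007 = 903.50.
So real gross regional product changed by 903.50/884.49 − 1 = 0.0215, i.e. 2.15%.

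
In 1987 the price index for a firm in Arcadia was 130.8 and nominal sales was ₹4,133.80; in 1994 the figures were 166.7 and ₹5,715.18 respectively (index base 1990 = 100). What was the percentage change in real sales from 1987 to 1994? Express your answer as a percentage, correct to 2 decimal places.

8.48%

Real sales 1987 = 4133.80 / 1.308 = 3160.40.
Real sales 1994 = 5715.18 / 1.667 = 3428.42.
Real growth = 3428.42 / 3160.40 − 1 = 0.0848.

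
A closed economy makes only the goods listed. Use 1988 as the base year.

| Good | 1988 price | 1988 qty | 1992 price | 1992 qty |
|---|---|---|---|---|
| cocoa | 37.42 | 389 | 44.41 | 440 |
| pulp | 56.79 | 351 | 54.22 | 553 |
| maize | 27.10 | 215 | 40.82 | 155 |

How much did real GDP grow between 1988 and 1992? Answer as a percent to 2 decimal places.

Real GDP 1988 = Nominal GDP 1988 = 37.42·389 + 56.79·351 + 27.10·215 = 40316.17.
Real GDP 1992 (at 1988 prices) = 37.42·440 + 56.79·553 + 27.10·155 = 52070.17.
Real growth = 52070.17/40316.17 − 1 = 0.2915.

29.15%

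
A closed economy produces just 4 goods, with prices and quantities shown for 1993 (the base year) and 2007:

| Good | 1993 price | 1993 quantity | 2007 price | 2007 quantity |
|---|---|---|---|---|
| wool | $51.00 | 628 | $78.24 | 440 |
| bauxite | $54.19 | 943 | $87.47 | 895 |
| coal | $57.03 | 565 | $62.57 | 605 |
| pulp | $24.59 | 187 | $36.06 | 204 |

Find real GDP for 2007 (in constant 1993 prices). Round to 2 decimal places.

Real GDP 2007 = Σ (p_1993 × q_2007) = 51.00·440 + 54.19·895 + 57.03·605 + 24.59·204 = 110459.56.

$110459.56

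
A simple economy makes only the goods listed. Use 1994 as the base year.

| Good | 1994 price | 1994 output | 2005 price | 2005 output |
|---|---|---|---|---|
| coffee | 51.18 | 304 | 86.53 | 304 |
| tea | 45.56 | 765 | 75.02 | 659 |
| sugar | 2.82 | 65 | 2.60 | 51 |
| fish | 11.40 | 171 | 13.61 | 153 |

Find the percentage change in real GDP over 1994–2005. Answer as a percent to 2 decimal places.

Real GDP 1994 = Nominal GDP 1994 = 51.18·304 + 45.56·765 + 2.82·65 + 11.40·171 = 52544.82.
Real GDP 2005 (at 1994 prices) = 51.18·304 + 45.56·659 + 2.82·51 + 11.40·153 = 47470.78.
Real growth = 47470.78/52544.82 − 1 = -0.0966.

-9.66%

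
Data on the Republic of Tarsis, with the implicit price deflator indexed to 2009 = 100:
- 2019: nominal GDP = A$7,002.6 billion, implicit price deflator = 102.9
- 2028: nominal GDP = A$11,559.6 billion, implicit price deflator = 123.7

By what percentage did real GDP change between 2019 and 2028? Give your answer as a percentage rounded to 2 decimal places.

37.32%

Real GDP 2019 = 7002.6 / 1.029 = 6805.25.
Real GDP 2028 = 11559.6 / 1.237 = 9344.87.
Real growth = 9344.87 / 6805.25 − 1 = 0.3732.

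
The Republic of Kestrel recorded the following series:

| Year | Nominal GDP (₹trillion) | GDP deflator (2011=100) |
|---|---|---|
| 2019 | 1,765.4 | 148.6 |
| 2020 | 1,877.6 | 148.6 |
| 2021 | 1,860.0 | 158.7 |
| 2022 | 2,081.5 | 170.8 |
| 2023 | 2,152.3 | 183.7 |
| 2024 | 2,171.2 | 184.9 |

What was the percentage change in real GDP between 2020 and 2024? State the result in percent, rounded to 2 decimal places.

-7.07%

Real GDP 2020 = 1877.6/1.486 = 1263.53.
Real GDP 2024 = 2171.2/1.849 = 1174.26.
Change = 1174.26/1263.53 − 1 = -0.0707.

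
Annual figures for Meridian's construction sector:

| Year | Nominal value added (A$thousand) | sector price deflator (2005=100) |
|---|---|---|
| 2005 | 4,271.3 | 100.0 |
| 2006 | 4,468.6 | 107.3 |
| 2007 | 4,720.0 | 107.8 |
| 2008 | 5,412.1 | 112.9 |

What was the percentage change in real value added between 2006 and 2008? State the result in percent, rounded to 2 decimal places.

15.11%

Real value added 2006 = 4468.6/1.073 = 4164.59.
Real value added 2008 = 5412.1/1.129 = 4793.71.
Change = 4793.71/4164.59 − 1 = 0.1511.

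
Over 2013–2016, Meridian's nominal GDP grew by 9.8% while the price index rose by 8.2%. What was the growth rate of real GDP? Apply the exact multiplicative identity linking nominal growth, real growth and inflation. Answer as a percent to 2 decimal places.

1.48%

(1 + g_nom) = (1 + g_real)(1 + π), so g_real = 1.0980 / 1.0820 − 1 = 0.01479.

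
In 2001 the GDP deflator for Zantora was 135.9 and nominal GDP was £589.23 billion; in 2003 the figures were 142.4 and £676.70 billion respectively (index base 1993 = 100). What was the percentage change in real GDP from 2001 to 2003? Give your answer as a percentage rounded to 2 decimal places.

9.60%

Real GDP 2001 = 589.23 / 1.359 = 433.58.
Real GDP 2003 = 676.70 / 1.424 = 475.21.
Real growth = 475.21 / 433.58 − 1 = 0.0960.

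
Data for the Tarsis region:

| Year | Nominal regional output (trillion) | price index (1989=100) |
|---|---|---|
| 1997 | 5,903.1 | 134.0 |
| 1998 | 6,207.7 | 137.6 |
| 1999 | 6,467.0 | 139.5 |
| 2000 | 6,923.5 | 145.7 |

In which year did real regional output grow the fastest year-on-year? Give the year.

1999

1998: real = 6207.7/1.376 = 4511.41; growth vs 1997 (4405.30) = 2.41%.
1999: real = 6467.0/1.395 = 4635.84; growth vs 1998 (4511.41) = 2.76%.
2000: real = 6923.5/1.457 = 4751.89; growth vs 1999 (4635.84) = 2.50%.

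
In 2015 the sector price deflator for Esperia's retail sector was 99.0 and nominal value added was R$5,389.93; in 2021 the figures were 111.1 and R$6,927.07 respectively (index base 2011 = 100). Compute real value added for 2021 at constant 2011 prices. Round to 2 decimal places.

Real value added = Nominal / (sector price deflator/100) = 6927.07 / 1.111 = 6234.99.

R$6,234.99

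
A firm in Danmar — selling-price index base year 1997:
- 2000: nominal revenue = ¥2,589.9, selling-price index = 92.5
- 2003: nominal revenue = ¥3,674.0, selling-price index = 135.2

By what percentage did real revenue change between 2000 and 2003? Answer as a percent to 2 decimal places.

Real revenue 2000 = 2589.9 / 0.925 = 2799.89.
Real revenue 2003 = 3674.0 / 1.352 = 2717.46.
Real growth = 2717.46 / 2799.89 − 1 = -0.0294.

-2.94%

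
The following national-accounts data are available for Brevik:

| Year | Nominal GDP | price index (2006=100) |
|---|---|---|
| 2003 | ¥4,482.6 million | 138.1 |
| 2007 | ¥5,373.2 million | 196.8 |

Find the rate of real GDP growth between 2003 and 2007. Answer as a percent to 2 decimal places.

-15.89%

Deflate each year: 2003 → 4482.6/1.381 = 3245.91; 2007 → 5373.2/1.968 = 2730.28.
So real GDP changed by 2730.28/3245.91 − 1 = -0.1589, i.e. -15.89%.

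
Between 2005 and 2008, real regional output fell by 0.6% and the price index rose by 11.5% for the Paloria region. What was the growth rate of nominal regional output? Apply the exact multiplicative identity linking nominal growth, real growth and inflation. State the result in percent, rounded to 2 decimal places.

(1 + g_nom) = (1 + g_real)(1 + π) = 0.9940 × 1.1150 = 1.10831.

10.83%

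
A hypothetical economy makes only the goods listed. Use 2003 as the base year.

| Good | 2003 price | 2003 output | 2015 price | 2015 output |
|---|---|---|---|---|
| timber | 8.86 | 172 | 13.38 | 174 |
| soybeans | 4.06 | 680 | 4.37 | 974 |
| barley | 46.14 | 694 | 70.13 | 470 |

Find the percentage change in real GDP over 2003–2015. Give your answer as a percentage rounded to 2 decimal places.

-25.13%

Real GDP 2003 = Nominal GDP 2003 = 8.86·172 + 4.06·680 + 46.14·694 = 36305.88.
Real GDP 2015 (at 2003 prices) = 8.86·174 + 4.06·974 + 46.14·470 = 27181.88.
Real growth = 27181.88/36305.88 − 1 = -0.2513.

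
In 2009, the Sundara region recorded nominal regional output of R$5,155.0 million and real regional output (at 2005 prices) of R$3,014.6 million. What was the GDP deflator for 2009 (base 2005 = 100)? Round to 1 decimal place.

171.0

GDP deflator = (Nominal / Real) × 100 = 5155.0 / 3014.6 × 100 = 171.00.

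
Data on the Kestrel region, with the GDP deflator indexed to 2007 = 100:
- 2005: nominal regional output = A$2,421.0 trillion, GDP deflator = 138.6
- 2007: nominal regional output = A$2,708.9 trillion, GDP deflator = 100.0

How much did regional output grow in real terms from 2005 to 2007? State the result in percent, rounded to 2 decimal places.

55.08%

Real regional output 2005 = 2421.0 / 1.386 = 1746.75.
Real regional output 2007 = 2708.9 / 1.000 = 2708.90.
Real growth = 2708.90 / 1746.75 − 1 = 0.5508.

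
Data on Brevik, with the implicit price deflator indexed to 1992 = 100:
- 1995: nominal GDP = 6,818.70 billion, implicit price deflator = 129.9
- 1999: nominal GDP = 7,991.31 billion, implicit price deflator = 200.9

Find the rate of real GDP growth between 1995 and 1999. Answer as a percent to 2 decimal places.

Deflate each year: 1995 → 6818.70/1.299 = 5249.19; 1999 → 7991.31/2.009 = 3977.76.
So real GDP changed by 3977.76/5249.19 − 1 = -0.2422, i.e. -24.22%.

-24.22%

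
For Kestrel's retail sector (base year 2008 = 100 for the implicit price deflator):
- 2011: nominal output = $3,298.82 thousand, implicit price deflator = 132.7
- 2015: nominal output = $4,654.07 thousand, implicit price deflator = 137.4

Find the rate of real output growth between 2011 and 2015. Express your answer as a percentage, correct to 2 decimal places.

36.26%

Real output 2011 = 3298.82 / 1.327 = 2485.92.
Real output 2015 = 4654.07 / 1.374 = 3387.24.
Real growth = 3387.24 / 2485.92 − 1 = 0.3626.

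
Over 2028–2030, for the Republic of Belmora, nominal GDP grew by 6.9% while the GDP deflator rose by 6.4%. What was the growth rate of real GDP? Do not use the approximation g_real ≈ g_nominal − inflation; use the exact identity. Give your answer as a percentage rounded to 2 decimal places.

0.47%

(1 + g_nom) = (1 + g_real)(1 + π), so g_real = 1.0690 / 1.0640 − 1 = 0.00470.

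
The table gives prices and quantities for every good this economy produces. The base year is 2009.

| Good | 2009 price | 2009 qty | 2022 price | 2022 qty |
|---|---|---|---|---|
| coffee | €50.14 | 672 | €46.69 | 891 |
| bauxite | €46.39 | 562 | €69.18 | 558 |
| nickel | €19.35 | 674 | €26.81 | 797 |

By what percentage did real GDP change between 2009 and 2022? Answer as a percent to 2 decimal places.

18.10%

Real GDP 2009 = Nominal GDP 2009 = 50.14·672 + 46.39·562 + 19.35·674 = 72807.16.
Real GDP 2022 (at 2009 prices) = 50.14·891 + 46.39·558 + 19.35·797 = 85982.31.
Real growth = 85982.31/72807.16 − 1 = 0.1810.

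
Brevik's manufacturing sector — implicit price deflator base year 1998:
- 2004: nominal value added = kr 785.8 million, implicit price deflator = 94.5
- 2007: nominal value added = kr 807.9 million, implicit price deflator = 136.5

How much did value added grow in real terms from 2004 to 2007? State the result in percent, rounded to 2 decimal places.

Real value added 2004 = 785.8 / 0.945 = 831.53.
Real value added 2007 = 807.9 / 1.365 = 591.87.
Real growth = 591.87 / 831.53 − 1 = -0.2882.

-28.82%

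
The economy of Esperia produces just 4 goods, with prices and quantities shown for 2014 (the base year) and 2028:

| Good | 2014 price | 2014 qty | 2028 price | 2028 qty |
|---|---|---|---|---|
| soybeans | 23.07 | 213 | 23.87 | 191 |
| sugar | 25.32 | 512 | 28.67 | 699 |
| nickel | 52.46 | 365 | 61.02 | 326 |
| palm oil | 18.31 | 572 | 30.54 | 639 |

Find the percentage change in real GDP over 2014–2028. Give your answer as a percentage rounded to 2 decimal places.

Real GDP 2014 = Nominal GDP 2014 = 23.07·213 + 25.32·512 + 52.46·365 + 18.31·572 = 47498.97.
Real GDP 2028 (at 2014 prices) = 23.07·191 + 25.32·699 + 52.46·326 + 18.31·639 = 50907.10.
Real growth = 50907.10/47498.97 − 1 = 0.0718.

7.18%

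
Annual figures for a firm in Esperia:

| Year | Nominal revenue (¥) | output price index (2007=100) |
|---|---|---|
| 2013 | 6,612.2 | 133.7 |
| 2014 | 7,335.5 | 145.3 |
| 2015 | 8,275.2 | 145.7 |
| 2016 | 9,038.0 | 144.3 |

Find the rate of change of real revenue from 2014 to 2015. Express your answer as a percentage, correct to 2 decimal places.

12.50%

Real revenue 2014 = 7335.5/1.453 = 5048.52.
Real revenue 2015 = 8275.2/1.457 = 5679.62.
Change = 5679.62/5048.52 − 1 = 0.1250.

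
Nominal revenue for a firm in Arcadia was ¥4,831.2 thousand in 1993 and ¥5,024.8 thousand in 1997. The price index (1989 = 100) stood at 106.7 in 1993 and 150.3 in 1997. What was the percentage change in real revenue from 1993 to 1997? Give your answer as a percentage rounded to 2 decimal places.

Deflate each year: 1993 → 4831.2/1.067 = 4527.84; 1997 → 5024.8/1.503 = 3343.18.
So real revenue changed by 3343.18/4527.84 − 1 = -0.2616, i.e. -26.16%.

-26.16%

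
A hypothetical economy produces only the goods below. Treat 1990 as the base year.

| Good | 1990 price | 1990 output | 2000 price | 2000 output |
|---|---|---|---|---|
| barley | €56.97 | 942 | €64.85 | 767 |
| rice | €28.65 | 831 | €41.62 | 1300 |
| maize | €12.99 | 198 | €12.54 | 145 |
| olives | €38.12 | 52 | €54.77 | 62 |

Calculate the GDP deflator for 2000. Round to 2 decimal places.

Nominal GDP 2000 = 64.85·767 + 41.62·1300 + 12.54·145 + 54.77·62 = 109059.99.
Real GDP 2000 (at 1990 prices) = 56.97·767 + 28.65·1300 + 12.99·145 + 38.12·62 = 85187.98.
Deflator = Nominal/Real × 100 = 109059.99/85187.98 × 100 = 128.023.

128.02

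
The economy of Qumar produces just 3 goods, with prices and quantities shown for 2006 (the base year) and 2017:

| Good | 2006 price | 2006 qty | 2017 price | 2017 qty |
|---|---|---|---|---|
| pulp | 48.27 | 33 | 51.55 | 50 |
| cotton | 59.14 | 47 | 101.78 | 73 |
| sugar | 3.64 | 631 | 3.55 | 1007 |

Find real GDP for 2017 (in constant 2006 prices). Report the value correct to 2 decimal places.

Real GDP 2017 = Σ (p_2006 × q_2017) = 48.27·50 + 59.14·73 + 3.64·1007 = 10396.20.

10396.20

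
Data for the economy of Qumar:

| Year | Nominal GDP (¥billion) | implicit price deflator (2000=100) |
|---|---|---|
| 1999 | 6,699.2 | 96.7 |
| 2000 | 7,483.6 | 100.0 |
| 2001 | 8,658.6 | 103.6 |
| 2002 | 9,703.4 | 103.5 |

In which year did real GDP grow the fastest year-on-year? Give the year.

2000: real = 7483.6/1.000 = 7483.60; growth vs 1999 (6927.82) = 8.02%.
2001: real = 8658.6/1.036 = 8357.72; growth vs 2000 (7483.60) = 11.68%.
2002: real = 9703.4/1.035 = 9375.27; growth vs 2001 (8357.72) = 12.17%.

2002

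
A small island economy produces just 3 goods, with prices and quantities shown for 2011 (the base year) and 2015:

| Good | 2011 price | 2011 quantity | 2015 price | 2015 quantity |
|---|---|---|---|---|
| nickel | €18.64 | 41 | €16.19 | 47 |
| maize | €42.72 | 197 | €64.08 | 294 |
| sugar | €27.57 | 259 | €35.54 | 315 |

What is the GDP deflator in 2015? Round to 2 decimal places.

Nominal GDP 2015 = 16.19·47 + 64.08·294 + 35.54·315 = 30795.55.
Real GDP 2015 (at 2011 prices) = 18.64·47 + 42.72·294 + 27.57·315 = 22120.31.
Deflator = Nominal/Real × 100 = 30795.55/22120.31 × 100 = 139.218.

139.22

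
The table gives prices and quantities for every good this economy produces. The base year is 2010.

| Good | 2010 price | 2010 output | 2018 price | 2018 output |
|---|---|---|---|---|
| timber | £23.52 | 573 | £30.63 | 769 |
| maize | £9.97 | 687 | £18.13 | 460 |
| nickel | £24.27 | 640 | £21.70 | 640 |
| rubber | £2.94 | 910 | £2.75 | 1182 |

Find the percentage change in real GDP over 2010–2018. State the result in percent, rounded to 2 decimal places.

Real GDP 2010 = Nominal GDP 2010 = 23.52·573 + 9.97·687 + 24.27·640 + 2.94·910 = 38534.55.
Real GDP 2018 (at 2010 prices) = 23.52·769 + 9.97·460 + 24.27·640 + 2.94·1182 = 41680.96.
Real growth = 41680.96/38534.55 − 1 = 0.0817.

8.17%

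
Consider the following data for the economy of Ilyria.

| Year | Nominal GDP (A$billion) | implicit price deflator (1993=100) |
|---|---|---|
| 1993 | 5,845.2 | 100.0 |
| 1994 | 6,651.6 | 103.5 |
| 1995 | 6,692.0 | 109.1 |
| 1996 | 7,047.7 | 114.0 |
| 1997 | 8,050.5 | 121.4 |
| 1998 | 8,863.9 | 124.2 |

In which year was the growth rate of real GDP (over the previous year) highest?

1994

1994: real = 6651.6/1.035 = 6426.67; growth vs 1993 (5845.20) = 9.95%.
1995: real = 6692.0/1.091 = 6133.82; growth vs 1994 (6426.67) = -4.56%.
1996: real = 7047.7/1.140 = 6182.19; growth vs 1995 (6133.82) = 0.79%.
1997: real = 8050.5/1.214 = 6631.38; growth vs 1996 (6182.19) = 7.27%.
1998: real = 8863.9/1.242 = 7136.80; growth vs 1997 (6631.38) = 7.62%.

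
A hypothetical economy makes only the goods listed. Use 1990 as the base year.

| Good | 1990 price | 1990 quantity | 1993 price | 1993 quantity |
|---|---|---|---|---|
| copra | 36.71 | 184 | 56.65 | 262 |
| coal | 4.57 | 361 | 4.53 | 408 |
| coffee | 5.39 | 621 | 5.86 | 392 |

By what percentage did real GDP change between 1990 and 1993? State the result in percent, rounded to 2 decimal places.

15.69%

Real GDP 1990 = Nominal GDP 1990 = 36.71·184 + 4.57·361 + 5.39·621 = 11751.60.
Real GDP 1993 (at 1990 prices) = 36.71·262 + 4.57·408 + 5.39·392 = 13595.46.
Real growth = 13595.46/11751.60 − 1 = 0.1569.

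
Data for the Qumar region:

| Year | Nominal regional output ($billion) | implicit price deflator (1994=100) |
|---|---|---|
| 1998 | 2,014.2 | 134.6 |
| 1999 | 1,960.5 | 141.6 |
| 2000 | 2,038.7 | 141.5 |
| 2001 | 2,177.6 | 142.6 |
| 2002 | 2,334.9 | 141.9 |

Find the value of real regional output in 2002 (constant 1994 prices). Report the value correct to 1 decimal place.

Real regional output 2002 = 2334.9 / 1.419 = 1645.45.

$1,645.5 billion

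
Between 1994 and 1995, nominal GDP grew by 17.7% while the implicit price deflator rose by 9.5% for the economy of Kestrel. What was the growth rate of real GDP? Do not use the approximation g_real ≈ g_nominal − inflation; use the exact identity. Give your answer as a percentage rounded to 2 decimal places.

7.49%

(1 + g_nom) = (1 + g_real)(1 + π), so g_real = 1.1770 / 1.0950 − 1 = 0.07489.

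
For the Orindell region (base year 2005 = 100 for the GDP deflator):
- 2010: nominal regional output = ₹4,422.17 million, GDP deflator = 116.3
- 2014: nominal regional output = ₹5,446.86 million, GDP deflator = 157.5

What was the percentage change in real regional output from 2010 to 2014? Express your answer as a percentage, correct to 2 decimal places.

Deflate each year: 2010 → 4422.17/1.163 = 3802.38; 2014 → 5446.86/1.575 = 3458.32.
So real regional output changed by 3458.32/3802.38 − 1 = -0.0905, i.e. -9.05%.

-9.05%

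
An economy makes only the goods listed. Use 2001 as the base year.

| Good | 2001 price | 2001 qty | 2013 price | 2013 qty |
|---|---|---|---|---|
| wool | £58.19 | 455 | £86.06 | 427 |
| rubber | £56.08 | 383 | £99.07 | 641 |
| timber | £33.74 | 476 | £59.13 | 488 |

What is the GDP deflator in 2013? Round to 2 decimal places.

167.11

Nominal GDP 2013 = 86.06·427 + 99.07·641 + 59.13·488 = 129106.93.
Real GDP 2013 (at 2001 prices) = 58.19·427 + 56.08·641 + 33.74·488 = 77259.53.
Deflator = Nominal/Real × 100 = 129106.93/77259.53 × 100 = 167.108.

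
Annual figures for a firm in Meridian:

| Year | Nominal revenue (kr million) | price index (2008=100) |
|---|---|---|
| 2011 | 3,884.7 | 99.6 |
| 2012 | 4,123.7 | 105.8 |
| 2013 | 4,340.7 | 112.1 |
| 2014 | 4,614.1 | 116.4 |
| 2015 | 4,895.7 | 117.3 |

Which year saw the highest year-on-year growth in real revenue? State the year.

2012: real = 4123.7/1.058 = 3897.64; growth vs 2011 (3900.30) = -0.07%.
2013: real = 4340.7/1.121 = 3872.17; growth vs 2012 (3897.64) = -0.65%.
2014: real = 4614.1/1.164 = 3964.00; growth vs 2013 (3872.17) = 2.37%.
2015: real = 4895.7/1.173 = 4173.66; growth vs 2014 (3964.00) = 5.29%.

2015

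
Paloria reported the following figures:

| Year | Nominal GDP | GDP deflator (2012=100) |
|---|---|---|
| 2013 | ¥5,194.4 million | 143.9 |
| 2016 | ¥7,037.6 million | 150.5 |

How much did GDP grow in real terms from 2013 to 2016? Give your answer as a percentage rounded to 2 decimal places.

Real GDP 2013 = 5194.4 / 1.439 = 3609.73.
Real GDP 2016 = 7037.6 / 1.505 = 4676.15.
Real growth = 4676.15 / 3609.73 − 1 = 0.2954.

29.54%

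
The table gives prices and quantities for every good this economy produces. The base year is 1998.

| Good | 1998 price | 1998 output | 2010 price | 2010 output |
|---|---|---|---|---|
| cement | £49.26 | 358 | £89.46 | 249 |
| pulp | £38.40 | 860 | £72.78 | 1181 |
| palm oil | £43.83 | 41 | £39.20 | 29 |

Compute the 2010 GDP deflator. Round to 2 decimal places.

185.72

Nominal GDP 2010 = 89.46·249 + 72.78·1181 + 39.20·29 = 109365.52.
Real GDP 2010 (at 1998 prices) = 49.26·249 + 38.40·1181 + 43.83·29 = 58887.21.
Deflator = Nominal/Real × 100 = 109365.52/58887.21 × 100 = 185.720.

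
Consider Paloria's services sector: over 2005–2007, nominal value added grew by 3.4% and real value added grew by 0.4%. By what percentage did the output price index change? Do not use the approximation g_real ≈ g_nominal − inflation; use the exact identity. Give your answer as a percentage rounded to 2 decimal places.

2.99%

(1 + g_nom) = (1 + g_real)(1 + π), so π = 1.0340 / 1.0040 − 1 = 0.02988.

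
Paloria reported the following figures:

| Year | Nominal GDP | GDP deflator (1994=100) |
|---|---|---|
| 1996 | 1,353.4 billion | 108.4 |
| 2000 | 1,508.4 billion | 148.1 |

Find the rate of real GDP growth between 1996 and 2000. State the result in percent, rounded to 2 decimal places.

Real GDP 1996 = 1353.4 / 1.084 = 1248.52.
Real GDP 2000 = 1508.4 / 1.481 = 1018.50.
Real growth = 1018.50 / 1248.52 − 1 = -0.1842.

-18.42%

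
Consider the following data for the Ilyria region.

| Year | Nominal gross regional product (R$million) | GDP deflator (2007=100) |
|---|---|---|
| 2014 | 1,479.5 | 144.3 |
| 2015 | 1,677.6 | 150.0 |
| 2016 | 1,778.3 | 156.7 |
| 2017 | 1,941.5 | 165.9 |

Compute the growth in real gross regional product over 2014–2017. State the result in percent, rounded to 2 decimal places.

Real gross regional product 2014 = 1479.5/1.443 = 1025.29.
Real gross regional product 2017 = 1941.5/1.659 = 1170.28.
Change = 1170.28/1025.29 − 1 = 0.1414.

14.14%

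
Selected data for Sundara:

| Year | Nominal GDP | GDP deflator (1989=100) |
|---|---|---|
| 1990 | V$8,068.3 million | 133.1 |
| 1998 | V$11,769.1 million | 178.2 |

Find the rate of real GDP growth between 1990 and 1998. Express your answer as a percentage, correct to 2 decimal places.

8.95%

Deflate each year: 1990 → 8068.3/1.331 = 6061.83; 1998 → 11769.1/1.782 = 6604.43.
So real GDP changed by 6604.43/6061.83 − 1 = 0.0895, i.e. 8.95%.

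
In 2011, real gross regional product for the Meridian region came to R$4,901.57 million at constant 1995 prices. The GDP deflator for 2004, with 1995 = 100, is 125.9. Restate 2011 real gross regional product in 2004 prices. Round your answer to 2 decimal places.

Real gross regional product in 2004 prices = Real gross regional product in 1995 prices × (P_2004/P_1995) = 4901.57 × 1.259 = 6171.08.

R$6,171.08 million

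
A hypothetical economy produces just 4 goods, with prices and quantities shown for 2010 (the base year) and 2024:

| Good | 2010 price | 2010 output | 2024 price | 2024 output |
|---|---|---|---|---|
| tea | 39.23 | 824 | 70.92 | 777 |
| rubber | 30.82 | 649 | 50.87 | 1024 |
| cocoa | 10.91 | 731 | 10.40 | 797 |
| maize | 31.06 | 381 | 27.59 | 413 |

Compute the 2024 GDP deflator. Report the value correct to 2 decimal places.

Nominal GDP 2024 = 70.92·777 + 50.87·1024 + 10.40·797 + 27.59·413 = 126879.19.
Real GDP 2024 (at 2010 prices) = 39.23·777 + 30.82·1024 + 10.91·797 + 31.06·413 = 83564.44.
Deflator = Nominal/Real × 100 = 126879.19/83564.44 × 100 = 151.834.

151.83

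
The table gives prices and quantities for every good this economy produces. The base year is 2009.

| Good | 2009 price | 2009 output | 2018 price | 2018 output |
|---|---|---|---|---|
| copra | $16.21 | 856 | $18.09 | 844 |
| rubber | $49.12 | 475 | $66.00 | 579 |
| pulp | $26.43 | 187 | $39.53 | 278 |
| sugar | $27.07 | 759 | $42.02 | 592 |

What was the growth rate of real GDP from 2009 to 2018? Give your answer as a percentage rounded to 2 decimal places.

Real GDP 2009 = Nominal GDP 2009 = 16.21·856 + 49.12·475 + 26.43·187 + 27.07·759 = 62696.30.
Real GDP 2018 (at 2009 prices) = 16.21·844 + 49.12·579 + 26.43·278 + 27.07·592 = 65494.70.
Real growth = 65494.70/62696.30 − 1 = 0.0446.

4.46%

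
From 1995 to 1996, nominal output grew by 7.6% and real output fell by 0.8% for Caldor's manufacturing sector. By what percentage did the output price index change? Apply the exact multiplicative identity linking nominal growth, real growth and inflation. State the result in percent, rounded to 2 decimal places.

(1 + g_nom) = (1 + g_real)(1 + π), so π = 1.0760 / 0.9920 − 1 = 0.08468.

8.47%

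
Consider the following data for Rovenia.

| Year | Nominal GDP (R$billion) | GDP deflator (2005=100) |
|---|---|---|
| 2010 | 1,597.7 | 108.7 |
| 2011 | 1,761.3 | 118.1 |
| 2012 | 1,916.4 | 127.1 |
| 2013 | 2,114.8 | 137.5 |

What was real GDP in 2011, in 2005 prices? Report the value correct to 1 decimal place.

R$1,491.4 billion

Real GDP 2011 = 1761.3 / 1.181 = 1491.36.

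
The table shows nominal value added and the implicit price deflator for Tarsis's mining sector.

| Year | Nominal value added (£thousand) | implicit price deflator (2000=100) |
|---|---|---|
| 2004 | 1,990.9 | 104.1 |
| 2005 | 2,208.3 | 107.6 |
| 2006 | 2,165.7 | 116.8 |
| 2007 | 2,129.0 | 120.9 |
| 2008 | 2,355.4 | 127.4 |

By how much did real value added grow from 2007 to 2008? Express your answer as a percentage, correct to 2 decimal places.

4.99%

Real value added 2007 = 2129.0/1.209 = 1760.96.
Real value added 2008 = 2355.4/1.274 = 1848.82.
Change = 1848.82/1760.96 − 1 = 0.0499.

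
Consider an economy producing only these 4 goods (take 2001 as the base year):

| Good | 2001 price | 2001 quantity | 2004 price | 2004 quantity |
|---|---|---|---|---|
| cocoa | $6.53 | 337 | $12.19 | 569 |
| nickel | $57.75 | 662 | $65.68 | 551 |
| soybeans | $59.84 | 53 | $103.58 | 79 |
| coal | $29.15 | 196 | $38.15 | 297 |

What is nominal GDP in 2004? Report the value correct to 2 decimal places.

Nominal GDP 2004 = Σ (p_2004 × q_2004) = 12.19·569 + 65.68·551 + 103.58·79 + 38.15·297 = 62639.16.

$62639.16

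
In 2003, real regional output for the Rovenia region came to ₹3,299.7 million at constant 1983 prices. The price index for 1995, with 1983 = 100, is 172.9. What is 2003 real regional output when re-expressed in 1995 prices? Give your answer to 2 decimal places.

₹5,705.18 million

Real regional output in 1995 prices = Real regional output in 1983 prices × (P_1995/P_1983) = 3299.7 × 1.729 = 5705.18.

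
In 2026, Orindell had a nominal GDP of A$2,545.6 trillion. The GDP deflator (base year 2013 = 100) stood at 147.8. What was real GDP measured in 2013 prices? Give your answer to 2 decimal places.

Real GDP = Nominal / (GDP deflator/100) = 2545.6 / 1.478 = 1722.33.

A$1,722.33 trillion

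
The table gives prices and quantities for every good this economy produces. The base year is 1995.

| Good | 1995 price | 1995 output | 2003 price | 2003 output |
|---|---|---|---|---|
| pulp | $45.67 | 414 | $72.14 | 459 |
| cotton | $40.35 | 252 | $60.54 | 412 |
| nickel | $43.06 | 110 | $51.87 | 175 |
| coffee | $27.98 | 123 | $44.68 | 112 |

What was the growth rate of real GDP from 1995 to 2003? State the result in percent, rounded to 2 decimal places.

29.53%

Real GDP 1995 = Nominal GDP 1995 = 45.67·414 + 40.35·252 + 43.06·110 + 27.98·123 = 37253.72.
Real GDP 2003 (at 1995 prices) = 45.67·459 + 40.35·412 + 43.06·175 + 27.98·112 = 48255.99.
Real growth = 48255.99/37253.72 − 1 = 0.2953.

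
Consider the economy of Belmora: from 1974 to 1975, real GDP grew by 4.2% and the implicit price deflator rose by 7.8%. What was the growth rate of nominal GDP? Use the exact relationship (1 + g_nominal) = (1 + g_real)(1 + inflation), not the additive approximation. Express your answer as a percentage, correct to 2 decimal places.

(1 + g_nom) = (1 + g_real)(1 + π) = 1.0420 × 1.0780 = 1.12328.

12.33%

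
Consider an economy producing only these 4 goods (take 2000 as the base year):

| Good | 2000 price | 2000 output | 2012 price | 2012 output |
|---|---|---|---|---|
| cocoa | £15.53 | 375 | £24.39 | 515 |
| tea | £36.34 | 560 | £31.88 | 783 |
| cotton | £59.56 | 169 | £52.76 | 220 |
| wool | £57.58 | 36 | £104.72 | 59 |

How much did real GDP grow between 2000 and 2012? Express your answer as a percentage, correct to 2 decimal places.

Real GDP 2000 = Nominal GDP 2000 = 15.53·375 + 36.34·560 + 59.56·169 + 57.58·36 = 38312.67.
Real GDP 2012 (at 2000 prices) = 15.53·515 + 36.34·783 + 59.56·220 + 57.58·59 = 52952.59.
Real growth = 52952.59/38312.67 − 1 = 0.3821.

38.21%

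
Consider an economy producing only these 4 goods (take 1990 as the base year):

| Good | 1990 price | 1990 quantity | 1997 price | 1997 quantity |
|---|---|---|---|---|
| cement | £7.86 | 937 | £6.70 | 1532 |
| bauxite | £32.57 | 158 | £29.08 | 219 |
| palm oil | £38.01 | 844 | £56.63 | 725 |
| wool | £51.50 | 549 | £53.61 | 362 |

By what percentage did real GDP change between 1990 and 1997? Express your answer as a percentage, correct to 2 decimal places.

-10.28%

Real GDP 1990 = Nominal GDP 1990 = 7.86·937 + 32.57·158 + 38.01·844 + 51.50·549 = 72864.82.
Real GDP 1997 (at 1990 prices) = 7.86·1532 + 32.57·219 + 38.01·725 + 51.50·362 = 65374.60.
Real growth = 65374.60/72864.82 − 1 = -0.1028.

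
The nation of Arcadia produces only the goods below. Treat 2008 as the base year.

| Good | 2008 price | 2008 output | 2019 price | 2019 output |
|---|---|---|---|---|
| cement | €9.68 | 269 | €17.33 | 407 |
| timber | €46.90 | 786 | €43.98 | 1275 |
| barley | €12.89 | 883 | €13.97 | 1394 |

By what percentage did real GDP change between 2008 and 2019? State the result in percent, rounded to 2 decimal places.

Real GDP 2008 = Nominal GDP 2008 = 9.68·269 + 46.90·786 + 12.89·883 = 50849.19.
Real GDP 2019 (at 2008 prices) = 9.68·407 + 46.90·1275 + 12.89·1394 = 81705.92.
Real growth = 81705.92/50849.19 − 1 = 0.6068.

60.68%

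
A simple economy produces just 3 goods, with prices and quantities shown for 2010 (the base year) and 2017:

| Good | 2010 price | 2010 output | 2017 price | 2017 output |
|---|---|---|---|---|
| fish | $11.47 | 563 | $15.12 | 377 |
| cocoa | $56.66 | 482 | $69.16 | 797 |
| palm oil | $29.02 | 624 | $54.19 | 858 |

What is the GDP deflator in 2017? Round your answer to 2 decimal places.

Nominal GDP 2017 = 15.12·377 + 69.16·797 + 54.19·858 = 107315.78.
Real GDP 2017 (at 2010 prices) = 11.47·377 + 56.66·797 + 29.02·858 = 74381.37.
Deflator = Nominal/Real × 100 = 107315.78/74381.37 × 100 = 144.278.

144.28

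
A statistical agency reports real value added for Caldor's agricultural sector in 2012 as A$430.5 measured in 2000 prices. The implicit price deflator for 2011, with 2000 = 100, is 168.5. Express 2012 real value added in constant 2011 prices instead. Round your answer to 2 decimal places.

Real value added in 2011 prices = Real value added in 2000 prices × (P_2011/P_2000) = 430.5 × 1.685 = 725.39.

A$725.39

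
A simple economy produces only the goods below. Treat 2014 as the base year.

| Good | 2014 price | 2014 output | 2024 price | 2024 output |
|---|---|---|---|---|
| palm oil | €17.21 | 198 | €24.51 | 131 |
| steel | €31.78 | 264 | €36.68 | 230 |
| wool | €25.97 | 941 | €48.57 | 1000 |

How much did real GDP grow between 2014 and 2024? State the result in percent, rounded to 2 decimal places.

-1.94%

Real GDP 2014 = Nominal GDP 2014 = 17.21·198 + 31.78·264 + 25.97·941 = 36235.27.
Real GDP 2024 (at 2014 prices) = 17.21·131 + 31.78·230 + 25.97·1000 = 35533.91.
Real growth = 35533.91/36235.27 − 1 = -0.0194.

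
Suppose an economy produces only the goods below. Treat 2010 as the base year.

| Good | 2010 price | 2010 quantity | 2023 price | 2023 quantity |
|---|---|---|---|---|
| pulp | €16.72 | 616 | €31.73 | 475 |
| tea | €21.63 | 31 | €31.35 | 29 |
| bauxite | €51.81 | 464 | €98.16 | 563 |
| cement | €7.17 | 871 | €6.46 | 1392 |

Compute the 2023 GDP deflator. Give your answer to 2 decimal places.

168.15

Nominal GDP 2023 = 31.73·475 + 31.35·29 + 98.16·563 + 6.46·1392 = 80237.30.
Real GDP 2023 (at 2010 prices) = 16.72·475 + 21.63·29 + 51.81·563 + 7.17·1392 = 47718.94.
Deflator = Nominal/Real × 100 = 80237.30/47718.94 × 100 = 168.146.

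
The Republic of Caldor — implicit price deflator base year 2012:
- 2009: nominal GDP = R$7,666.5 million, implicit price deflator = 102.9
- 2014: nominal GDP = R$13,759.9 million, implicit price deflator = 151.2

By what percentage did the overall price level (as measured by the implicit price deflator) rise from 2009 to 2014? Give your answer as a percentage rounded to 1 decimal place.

46.9%

Price-level change = 151.2 / 102.9 − 1 = 0.4694.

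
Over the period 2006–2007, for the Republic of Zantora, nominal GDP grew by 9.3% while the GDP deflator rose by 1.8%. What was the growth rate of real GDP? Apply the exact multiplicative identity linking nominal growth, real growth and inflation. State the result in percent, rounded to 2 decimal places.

(1 + g_nom) = (1 + g_real)(1 + π), so g_real = 1.0930 / 1.0180 − 1 = 0.07367.

7.37%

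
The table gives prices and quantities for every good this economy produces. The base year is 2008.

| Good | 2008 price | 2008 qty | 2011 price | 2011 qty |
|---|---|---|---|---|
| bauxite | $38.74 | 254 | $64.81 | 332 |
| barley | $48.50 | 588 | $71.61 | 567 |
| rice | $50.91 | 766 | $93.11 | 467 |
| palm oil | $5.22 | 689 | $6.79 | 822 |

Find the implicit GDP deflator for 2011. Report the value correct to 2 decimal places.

Nominal GDP 2011 = 64.81·332 + 71.61·567 + 93.11·467 + 6.79·822 = 111183.54.
Real GDP 2011 (at 2008 prices) = 38.74·332 + 48.50·567 + 50.91·467 + 5.22·822 = 68426.99.
Deflator = Nominal/Real × 100 = 111183.54/68426.99 × 100 = 162.485.

162.48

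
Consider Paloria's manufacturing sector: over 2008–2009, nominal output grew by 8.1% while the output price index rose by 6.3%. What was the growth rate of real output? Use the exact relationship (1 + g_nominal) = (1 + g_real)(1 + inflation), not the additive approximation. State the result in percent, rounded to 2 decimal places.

1.69%

(1 + g_nom) = (1 + g_real)(1 + π), so g_real = 1.0810 / 1.0630 − 1 = 0.01693.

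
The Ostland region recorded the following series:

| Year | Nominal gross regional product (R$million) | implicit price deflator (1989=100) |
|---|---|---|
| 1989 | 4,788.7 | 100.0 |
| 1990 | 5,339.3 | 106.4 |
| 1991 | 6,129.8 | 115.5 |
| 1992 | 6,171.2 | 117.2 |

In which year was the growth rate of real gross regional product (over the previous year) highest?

1991

1990: real = 5339.3/1.064 = 5018.14; growth vs 1989 (4788.70) = 4.79%.
1991: real = 6129.8/1.155 = 5307.19; growth vs 1990 (5018.14) = 5.76%.
1992: real = 6171.2/1.172 = 5265.53; growth vs 1991 (5307.19) = -0.78%.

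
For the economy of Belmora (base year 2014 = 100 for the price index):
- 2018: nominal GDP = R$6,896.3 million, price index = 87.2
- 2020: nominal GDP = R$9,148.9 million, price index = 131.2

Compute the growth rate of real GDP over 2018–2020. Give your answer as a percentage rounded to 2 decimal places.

-11.83%

Real GDP 2018 = 6896.3 / 0.872 = 7908.60.
Real GDP 2020 = 9148.9 / 1.312 = 6973.25.
Real growth = 6973.25 / 7908.60 − 1 = -0.1183.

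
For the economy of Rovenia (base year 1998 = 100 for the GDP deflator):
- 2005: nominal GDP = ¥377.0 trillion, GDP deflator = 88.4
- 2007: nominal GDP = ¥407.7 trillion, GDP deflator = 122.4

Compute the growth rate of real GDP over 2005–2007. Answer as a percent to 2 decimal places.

Deflate each year: 2005 → 377.0/0.884 = 426.47; 2007 → 407.7/1.224 = 333.09.
So real GDP changed by 333.09/426.47 − 1 = -0.2190, i.e. -21.90%.

-21.90%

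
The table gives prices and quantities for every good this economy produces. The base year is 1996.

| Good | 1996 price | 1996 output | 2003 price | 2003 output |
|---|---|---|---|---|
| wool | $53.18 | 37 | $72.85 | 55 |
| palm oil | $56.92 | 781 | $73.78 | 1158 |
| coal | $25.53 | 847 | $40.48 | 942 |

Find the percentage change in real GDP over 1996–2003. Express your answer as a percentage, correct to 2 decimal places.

36.51%

Real GDP 1996 = Nominal GDP 1996 = 53.18·37 + 56.92·781 + 25.53·847 = 68046.09.
Real GDP 2003 (at 1996 prices) = 53.18·55 + 56.92·1158 + 25.53·942 = 92887.52.
Real growth = 92887.52/68046.09 − 1 = 0.3651.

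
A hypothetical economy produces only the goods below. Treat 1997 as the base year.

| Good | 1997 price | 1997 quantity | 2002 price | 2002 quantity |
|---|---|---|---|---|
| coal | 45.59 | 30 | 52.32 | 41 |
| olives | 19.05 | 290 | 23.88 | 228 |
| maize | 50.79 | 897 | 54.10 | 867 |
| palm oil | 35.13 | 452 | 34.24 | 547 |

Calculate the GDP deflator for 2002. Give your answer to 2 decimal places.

Nominal GDP 2002 = 52.32·41 + 23.88·228 + 54.10·867 + 34.24·547 = 73223.74.
Real GDP 2002 (at 1997 prices) = 45.59·41 + 19.05·228 + 50.79·867 + 35.13·547 = 69463.63.
Deflator = Nominal/Real × 100 = 73223.74/69463.63 × 100 = 105.413.

105.41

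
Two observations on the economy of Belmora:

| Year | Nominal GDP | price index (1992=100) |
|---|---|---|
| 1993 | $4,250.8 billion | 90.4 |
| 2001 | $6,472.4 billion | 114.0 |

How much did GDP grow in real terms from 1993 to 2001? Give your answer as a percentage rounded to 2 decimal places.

20.74%

Deflate each year: 1993 → 4250.8/0.904 = 4702.21; 2001 → 6472.4/1.140 = 5677.54.
So real GDP changed by 5677.54/4702.21 − 1 = 0.2074, i.e. 20.74%.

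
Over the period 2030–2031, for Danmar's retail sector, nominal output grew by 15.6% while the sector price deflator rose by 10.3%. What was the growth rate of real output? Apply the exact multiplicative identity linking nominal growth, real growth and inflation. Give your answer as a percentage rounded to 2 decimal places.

(1 + g_nom) = (1 + g_real)(1 + π), so g_real = 1.1560 / 1.1030 − 1 = 0.04805.

4.81%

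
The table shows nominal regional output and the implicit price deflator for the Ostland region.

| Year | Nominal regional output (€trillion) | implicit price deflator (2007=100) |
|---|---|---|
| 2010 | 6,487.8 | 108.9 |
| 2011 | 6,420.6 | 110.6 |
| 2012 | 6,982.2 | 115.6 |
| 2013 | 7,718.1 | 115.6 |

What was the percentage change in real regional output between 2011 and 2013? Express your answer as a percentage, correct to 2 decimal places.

15.01%

Real regional output 2011 = 6420.6/1.106 = 5805.24.
Real regional output 2013 = 7718.1/1.156 = 6676.56.
Change = 6676.56/5805.24 − 1 = 0.1501.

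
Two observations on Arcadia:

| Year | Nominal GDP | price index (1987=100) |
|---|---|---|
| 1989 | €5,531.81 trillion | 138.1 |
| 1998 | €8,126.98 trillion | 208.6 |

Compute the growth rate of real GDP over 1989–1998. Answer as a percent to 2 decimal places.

-2.74%

Deflate each year: 1989 → 5531.81/1.381 = 4005.66; 1998 → 8126.98/2.086 = 3895.96.
So real GDP changed by 3895.96/4005.66 − 1 = -0.0274, i.e. -2.74%.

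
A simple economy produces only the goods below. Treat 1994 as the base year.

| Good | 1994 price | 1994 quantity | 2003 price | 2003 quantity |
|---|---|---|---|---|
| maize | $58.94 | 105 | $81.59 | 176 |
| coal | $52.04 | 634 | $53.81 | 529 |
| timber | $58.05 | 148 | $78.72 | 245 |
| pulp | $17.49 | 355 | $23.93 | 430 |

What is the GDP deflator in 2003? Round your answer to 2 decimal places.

Nominal GDP 2003 = 81.59·176 + 53.81·529 + 78.72·245 + 23.93·430 = 72401.63.
Real GDP 2003 (at 1994 prices) = 58.94·176 + 52.04·529 + 58.05·245 + 17.49·430 = 59645.55.
Deflator = Nominal/Real × 100 = 72401.63/59645.55 × 100 = 121.386.

121.39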